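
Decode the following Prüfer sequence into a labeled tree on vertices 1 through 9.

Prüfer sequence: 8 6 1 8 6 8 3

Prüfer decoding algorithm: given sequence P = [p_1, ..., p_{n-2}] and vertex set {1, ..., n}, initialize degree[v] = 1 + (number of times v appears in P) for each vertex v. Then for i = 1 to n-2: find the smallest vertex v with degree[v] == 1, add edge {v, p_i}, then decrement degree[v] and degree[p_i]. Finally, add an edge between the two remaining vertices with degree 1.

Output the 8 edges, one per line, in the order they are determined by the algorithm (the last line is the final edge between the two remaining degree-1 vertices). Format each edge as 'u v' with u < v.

Initial degrees: {1:2, 2:1, 3:2, 4:1, 5:1, 6:3, 7:1, 8:4, 9:1}
Step 1: smallest deg-1 vertex = 2, p_1 = 8. Add edge {2,8}. Now deg[2]=0, deg[8]=3.
Step 2: smallest deg-1 vertex = 4, p_2 = 6. Add edge {4,6}. Now deg[4]=0, deg[6]=2.
Step 3: smallest deg-1 vertex = 5, p_3 = 1. Add edge {1,5}. Now deg[5]=0, deg[1]=1.
Step 4: smallest deg-1 vertex = 1, p_4 = 8. Add edge {1,8}. Now deg[1]=0, deg[8]=2.
Step 5: smallest deg-1 vertex = 7, p_5 = 6. Add edge {6,7}. Now deg[7]=0, deg[6]=1.
Step 6: smallest deg-1 vertex = 6, p_6 = 8. Add edge {6,8}. Now deg[6]=0, deg[8]=1.
Step 7: smallest deg-1 vertex = 8, p_7 = 3. Add edge {3,8}. Now deg[8]=0, deg[3]=1.
Final: two remaining deg-1 vertices are 3, 9. Add edge {3,9}.

Answer: 2 8
4 6
1 5
1 8
6 7
6 8
3 8
3 9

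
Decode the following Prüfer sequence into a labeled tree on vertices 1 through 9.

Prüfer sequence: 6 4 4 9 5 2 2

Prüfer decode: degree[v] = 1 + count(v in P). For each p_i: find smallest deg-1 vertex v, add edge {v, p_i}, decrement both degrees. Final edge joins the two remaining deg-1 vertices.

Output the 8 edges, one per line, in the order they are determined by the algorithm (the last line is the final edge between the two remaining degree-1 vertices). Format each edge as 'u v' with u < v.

Initial degrees: {1:1, 2:3, 3:1, 4:3, 5:2, 6:2, 7:1, 8:1, 9:2}
Step 1: smallest deg-1 vertex = 1, p_1 = 6. Add edge {1,6}. Now deg[1]=0, deg[6]=1.
Step 2: smallest deg-1 vertex = 3, p_2 = 4. Add edge {3,4}. Now deg[3]=0, deg[4]=2.
Step 3: smallest deg-1 vertex = 6, p_3 = 4. Add edge {4,6}. Now deg[6]=0, deg[4]=1.
Step 4: smallest deg-1 vertex = 4, p_4 = 9. Add edge {4,9}. Now deg[4]=0, deg[9]=1.
Step 5: smallest deg-1 vertex = 7, p_5 = 5. Add edge {5,7}. Now deg[7]=0, deg[5]=1.
Step 6: smallest deg-1 vertex = 5, p_6 = 2. Add edge {2,5}. Now deg[5]=0, deg[2]=2.
Step 7: smallest deg-1 vertex = 8, p_7 = 2. Add edge {2,8}. Now deg[8]=0, deg[2]=1.
Final: two remaining deg-1 vertices are 2, 9. Add edge {2,9}.

Answer: 1 6
3 4
4 6
4 9
5 7
2 5
2 8
2 9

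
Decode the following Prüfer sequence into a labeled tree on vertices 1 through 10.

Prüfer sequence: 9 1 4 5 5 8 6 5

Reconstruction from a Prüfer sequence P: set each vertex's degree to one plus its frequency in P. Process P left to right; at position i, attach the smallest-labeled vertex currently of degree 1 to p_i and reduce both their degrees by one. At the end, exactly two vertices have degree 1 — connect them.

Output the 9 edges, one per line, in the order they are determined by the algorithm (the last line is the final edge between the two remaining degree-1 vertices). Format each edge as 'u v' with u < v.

Initial degrees: {1:2, 2:1, 3:1, 4:2, 5:4, 6:2, 7:1, 8:2, 9:2, 10:1}
Step 1: smallest deg-1 vertex = 2, p_1 = 9. Add edge {2,9}. Now deg[2]=0, deg[9]=1.
Step 2: smallest deg-1 vertex = 3, p_2 = 1. Add edge {1,3}. Now deg[3]=0, deg[1]=1.
Step 3: smallest deg-1 vertex = 1, p_3 = 4. Add edge {1,4}. Now deg[1]=0, deg[4]=1.
Step 4: smallest deg-1 vertex = 4, p_4 = 5. Add edge {4,5}. Now deg[4]=0, deg[5]=3.
Step 5: smallest deg-1 vertex = 7, p_5 = 5. Add edge {5,7}. Now deg[7]=0, deg[5]=2.
Step 6: smallest deg-1 vertex = 9, p_6 = 8. Add edge {8,9}. Now deg[9]=0, deg[8]=1.
Step 7: smallest deg-1 vertex = 8, p_7 = 6. Add edge {6,8}. Now deg[8]=0, deg[6]=1.
Step 8: smallest deg-1 vertex = 6, p_8 = 5. Add edge {5,6}. Now deg[6]=0, deg[5]=1.
Final: two remaining deg-1 vertices are 5, 10. Add edge {5,10}.

Answer: 2 9
1 3
1 4
4 5
5 7
8 9
6 8
5 6
5 10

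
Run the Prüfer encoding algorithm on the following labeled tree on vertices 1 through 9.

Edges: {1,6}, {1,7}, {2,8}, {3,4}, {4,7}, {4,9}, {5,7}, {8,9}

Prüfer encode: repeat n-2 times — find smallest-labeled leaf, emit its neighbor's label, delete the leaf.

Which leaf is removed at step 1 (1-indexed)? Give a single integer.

Answer: 2

Derivation:
Step 1: current leaves = {2,3,5,6}. Remove leaf 2 (neighbor: 8).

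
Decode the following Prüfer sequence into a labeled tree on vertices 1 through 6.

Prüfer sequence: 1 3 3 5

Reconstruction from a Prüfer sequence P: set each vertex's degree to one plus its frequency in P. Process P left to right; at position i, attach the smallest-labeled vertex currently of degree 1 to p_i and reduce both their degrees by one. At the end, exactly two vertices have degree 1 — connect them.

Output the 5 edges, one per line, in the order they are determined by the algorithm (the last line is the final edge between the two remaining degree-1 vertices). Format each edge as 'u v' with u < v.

Initial degrees: {1:2, 2:1, 3:3, 4:1, 5:2, 6:1}
Step 1: smallest deg-1 vertex = 2, p_1 = 1. Add edge {1,2}. Now deg[2]=0, deg[1]=1.
Step 2: smallest deg-1 vertex = 1, p_2 = 3. Add edge {1,3}. Now deg[1]=0, deg[3]=2.
Step 3: smallest deg-1 vertex = 4, p_3 = 3. Add edge {3,4}. Now deg[4]=0, deg[3]=1.
Step 4: smallest deg-1 vertex = 3, p_4 = 5. Add edge {3,5}. Now deg[3]=0, deg[5]=1.
Final: two remaining deg-1 vertices are 5, 6. Add edge {5,6}.

Answer: 1 2
1 3
3 4
3 5
5 6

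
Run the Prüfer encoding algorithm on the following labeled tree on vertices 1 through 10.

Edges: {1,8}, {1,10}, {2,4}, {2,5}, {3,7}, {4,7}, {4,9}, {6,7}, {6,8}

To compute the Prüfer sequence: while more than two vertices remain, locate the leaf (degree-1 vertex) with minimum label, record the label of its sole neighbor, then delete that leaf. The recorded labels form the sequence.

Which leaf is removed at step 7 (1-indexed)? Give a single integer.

Answer: 6

Derivation:
Step 1: current leaves = {3,5,9,10}. Remove leaf 3 (neighbor: 7).
Step 2: current leaves = {5,9,10}. Remove leaf 5 (neighbor: 2).
Step 3: current leaves = {2,9,10}. Remove leaf 2 (neighbor: 4).
Step 4: current leaves = {9,10}. Remove leaf 9 (neighbor: 4).
Step 5: current leaves = {4,10}. Remove leaf 4 (neighbor: 7).
Step 6: current leaves = {7,10}. Remove leaf 7 (neighbor: 6).
Step 7: current leaves = {6,10}. Remove leaf 6 (neighbor: 8).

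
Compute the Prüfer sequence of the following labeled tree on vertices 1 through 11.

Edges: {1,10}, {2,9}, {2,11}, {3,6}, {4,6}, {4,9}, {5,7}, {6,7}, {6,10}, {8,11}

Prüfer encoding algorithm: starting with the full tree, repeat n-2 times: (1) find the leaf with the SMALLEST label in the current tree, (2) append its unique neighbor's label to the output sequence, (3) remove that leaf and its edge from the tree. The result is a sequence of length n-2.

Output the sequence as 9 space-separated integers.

Step 1: leaves = {1,3,5,8}. Remove smallest leaf 1, emit neighbor 10.
Step 2: leaves = {3,5,8,10}. Remove smallest leaf 3, emit neighbor 6.
Step 3: leaves = {5,8,10}. Remove smallest leaf 5, emit neighbor 7.
Step 4: leaves = {7,8,10}. Remove smallest leaf 7, emit neighbor 6.
Step 5: leaves = {8,10}. Remove smallest leaf 8, emit neighbor 11.
Step 6: leaves = {10,11}. Remove smallest leaf 10, emit neighbor 6.
Step 7: leaves = {6,11}. Remove smallest leaf 6, emit neighbor 4.
Step 8: leaves = {4,11}. Remove smallest leaf 4, emit neighbor 9.
Step 9: leaves = {9,11}. Remove smallest leaf 9, emit neighbor 2.
Done: 2 vertices remain (2, 11). Sequence = [10 6 7 6 11 6 4 9 2]

Answer: 10 6 7 6 11 6 4 9 2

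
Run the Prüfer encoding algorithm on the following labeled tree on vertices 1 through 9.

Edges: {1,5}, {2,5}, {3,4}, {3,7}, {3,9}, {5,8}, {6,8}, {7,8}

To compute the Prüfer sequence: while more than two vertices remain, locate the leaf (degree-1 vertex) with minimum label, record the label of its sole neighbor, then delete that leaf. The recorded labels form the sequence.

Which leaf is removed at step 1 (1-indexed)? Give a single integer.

Answer: 1

Derivation:
Step 1: current leaves = {1,2,4,6,9}. Remove leaf 1 (neighbor: 5).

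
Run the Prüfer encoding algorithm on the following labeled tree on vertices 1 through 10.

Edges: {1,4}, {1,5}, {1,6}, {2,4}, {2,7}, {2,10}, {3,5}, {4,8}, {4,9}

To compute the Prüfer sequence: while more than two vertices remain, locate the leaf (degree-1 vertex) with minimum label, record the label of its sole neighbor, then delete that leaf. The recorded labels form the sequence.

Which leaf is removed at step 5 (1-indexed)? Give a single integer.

Step 1: current leaves = {3,6,7,8,9,10}. Remove leaf 3 (neighbor: 5).
Step 2: current leaves = {5,6,7,8,9,10}. Remove leaf 5 (neighbor: 1).
Step 3: current leaves = {6,7,8,9,10}. Remove leaf 6 (neighbor: 1).
Step 4: current leaves = {1,7,8,9,10}. Remove leaf 1 (neighbor: 4).
Step 5: current leaves = {7,8,9,10}. Remove leaf 7 (neighbor: 2).

Answer: 7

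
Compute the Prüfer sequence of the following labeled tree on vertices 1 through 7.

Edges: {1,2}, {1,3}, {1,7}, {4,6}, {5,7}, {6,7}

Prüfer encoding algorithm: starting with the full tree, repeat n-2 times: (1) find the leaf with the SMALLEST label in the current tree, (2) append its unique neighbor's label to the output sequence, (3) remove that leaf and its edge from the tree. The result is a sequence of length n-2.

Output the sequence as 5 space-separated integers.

Answer: 1 1 7 6 7

Derivation:
Step 1: leaves = {2,3,4,5}. Remove smallest leaf 2, emit neighbor 1.
Step 2: leaves = {3,4,5}. Remove smallest leaf 3, emit neighbor 1.
Step 3: leaves = {1,4,5}. Remove smallest leaf 1, emit neighbor 7.
Step 4: leaves = {4,5}. Remove smallest leaf 4, emit neighbor 6.
Step 5: leaves = {5,6}. Remove smallest leaf 5, emit neighbor 7.
Done: 2 vertices remain (6, 7). Sequence = [1 1 7 6 7]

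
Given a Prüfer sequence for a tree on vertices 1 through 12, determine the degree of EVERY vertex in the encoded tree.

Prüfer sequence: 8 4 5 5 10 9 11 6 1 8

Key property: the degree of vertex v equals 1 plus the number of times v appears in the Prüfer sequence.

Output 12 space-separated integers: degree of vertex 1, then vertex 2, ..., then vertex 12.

Answer: 2 1 1 2 3 2 1 3 2 2 2 1

Derivation:
p_1 = 8: count[8] becomes 1
p_2 = 4: count[4] becomes 1
p_3 = 5: count[5] becomes 1
p_4 = 5: count[5] becomes 2
p_5 = 10: count[10] becomes 1
p_6 = 9: count[9] becomes 1
p_7 = 11: count[11] becomes 1
p_8 = 6: count[6] becomes 1
p_9 = 1: count[1] becomes 1
p_10 = 8: count[8] becomes 2
Degrees (1 + count): deg[1]=1+1=2, deg[2]=1+0=1, deg[3]=1+0=1, deg[4]=1+1=2, deg[5]=1+2=3, deg[6]=1+1=2, deg[7]=1+0=1, deg[8]=1+2=3, deg[9]=1+1=2, deg[10]=1+1=2, deg[11]=1+1=2, deg[12]=1+0=1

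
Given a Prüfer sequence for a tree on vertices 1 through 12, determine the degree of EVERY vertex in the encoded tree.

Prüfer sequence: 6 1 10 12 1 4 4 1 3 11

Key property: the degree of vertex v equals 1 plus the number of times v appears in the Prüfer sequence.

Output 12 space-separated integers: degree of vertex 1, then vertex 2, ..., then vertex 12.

p_1 = 6: count[6] becomes 1
p_2 = 1: count[1] becomes 1
p_3 = 10: count[10] becomes 1
p_4 = 12: count[12] becomes 1
p_5 = 1: count[1] becomes 2
p_6 = 4: count[4] becomes 1
p_7 = 4: count[4] becomes 2
p_8 = 1: count[1] becomes 3
p_9 = 3: count[3] becomes 1
p_10 = 11: count[11] becomes 1
Degrees (1 + count): deg[1]=1+3=4, deg[2]=1+0=1, deg[3]=1+1=2, deg[4]=1+2=3, deg[5]=1+0=1, deg[6]=1+1=2, deg[7]=1+0=1, deg[8]=1+0=1, deg[9]=1+0=1, deg[10]=1+1=2, deg[11]=1+1=2, deg[12]=1+1=2

Answer: 4 1 2 3 1 2 1 1 1 2 2 2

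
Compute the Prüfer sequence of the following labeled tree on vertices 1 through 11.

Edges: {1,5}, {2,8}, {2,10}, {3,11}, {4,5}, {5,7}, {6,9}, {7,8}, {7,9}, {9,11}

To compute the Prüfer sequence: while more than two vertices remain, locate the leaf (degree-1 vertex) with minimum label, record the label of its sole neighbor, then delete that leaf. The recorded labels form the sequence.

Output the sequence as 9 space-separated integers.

Step 1: leaves = {1,3,4,6,10}. Remove smallest leaf 1, emit neighbor 5.
Step 2: leaves = {3,4,6,10}. Remove smallest leaf 3, emit neighbor 11.
Step 3: leaves = {4,6,10,11}. Remove smallest leaf 4, emit neighbor 5.
Step 4: leaves = {5,6,10,11}. Remove smallest leaf 5, emit neighbor 7.
Step 5: leaves = {6,10,11}. Remove smallest leaf 6, emit neighbor 9.
Step 6: leaves = {10,11}. Remove smallest leaf 10, emit neighbor 2.
Step 7: leaves = {2,11}. Remove smallest leaf 2, emit neighbor 8.
Step 8: leaves = {8,11}. Remove smallest leaf 8, emit neighbor 7.
Step 9: leaves = {7,11}. Remove smallest leaf 7, emit neighbor 9.
Done: 2 vertices remain (9, 11). Sequence = [5 11 5 7 9 2 8 7 9]

Answer: 5 11 5 7 9 2 8 7 9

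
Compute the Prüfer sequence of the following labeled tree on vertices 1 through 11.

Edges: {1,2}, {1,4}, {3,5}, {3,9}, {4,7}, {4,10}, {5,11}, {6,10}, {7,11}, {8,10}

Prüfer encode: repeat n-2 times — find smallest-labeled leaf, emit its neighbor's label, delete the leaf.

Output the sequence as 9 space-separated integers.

Answer: 1 4 10 10 3 5 11 4 7

Derivation:
Step 1: leaves = {2,6,8,9}. Remove smallest leaf 2, emit neighbor 1.
Step 2: leaves = {1,6,8,9}. Remove smallest leaf 1, emit neighbor 4.
Step 3: leaves = {6,8,9}. Remove smallest leaf 6, emit neighbor 10.
Step 4: leaves = {8,9}. Remove smallest leaf 8, emit neighbor 10.
Step 5: leaves = {9,10}. Remove smallest leaf 9, emit neighbor 3.
Step 6: leaves = {3,10}. Remove smallest leaf 3, emit neighbor 5.
Step 7: leaves = {5,10}. Remove smallest leaf 5, emit neighbor 11.
Step 8: leaves = {10,11}. Remove smallest leaf 10, emit neighbor 4.
Step 9: leaves = {4,11}. Remove smallest leaf 4, emit neighbor 7.
Done: 2 vertices remain (7, 11). Sequence = [1 4 10 10 3 5 11 4 7]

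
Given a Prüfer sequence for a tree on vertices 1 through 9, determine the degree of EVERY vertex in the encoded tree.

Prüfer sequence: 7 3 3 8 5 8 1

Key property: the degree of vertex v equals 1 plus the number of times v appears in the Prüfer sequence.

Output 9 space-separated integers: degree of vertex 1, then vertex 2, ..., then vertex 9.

p_1 = 7: count[7] becomes 1
p_2 = 3: count[3] becomes 1
p_3 = 3: count[3] becomes 2
p_4 = 8: count[8] becomes 1
p_5 = 5: count[5] becomes 1
p_6 = 8: count[8] becomes 2
p_7 = 1: count[1] becomes 1
Degrees (1 + count): deg[1]=1+1=2, deg[2]=1+0=1, deg[3]=1+2=3, deg[4]=1+0=1, deg[5]=1+1=2, deg[6]=1+0=1, deg[7]=1+1=2, deg[8]=1+2=3, deg[9]=1+0=1

Answer: 2 1 3 1 2 1 2 3 1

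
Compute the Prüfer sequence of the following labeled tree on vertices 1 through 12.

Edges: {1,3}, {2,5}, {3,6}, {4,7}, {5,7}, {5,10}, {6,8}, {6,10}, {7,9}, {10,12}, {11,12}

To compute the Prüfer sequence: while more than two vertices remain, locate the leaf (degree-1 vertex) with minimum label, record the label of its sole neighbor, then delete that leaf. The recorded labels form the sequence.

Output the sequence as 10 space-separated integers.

Step 1: leaves = {1,2,4,8,9,11}. Remove smallest leaf 1, emit neighbor 3.
Step 2: leaves = {2,3,4,8,9,11}. Remove smallest leaf 2, emit neighbor 5.
Step 3: leaves = {3,4,8,9,11}. Remove smallest leaf 3, emit neighbor 6.
Step 4: leaves = {4,8,9,11}. Remove smallest leaf 4, emit neighbor 7.
Step 5: leaves = {8,9,11}. Remove smallest leaf 8, emit neighbor 6.
Step 6: leaves = {6,9,11}. Remove smallest leaf 6, emit neighbor 10.
Step 7: leaves = {9,11}. Remove smallest leaf 9, emit neighbor 7.
Step 8: leaves = {7,11}. Remove smallest leaf 7, emit neighbor 5.
Step 9: leaves = {5,11}. Remove smallest leaf 5, emit neighbor 10.
Step 10: leaves = {10,11}. Remove smallest leaf 10, emit neighbor 12.
Done: 2 vertices remain (11, 12). Sequence = [3 5 6 7 6 10 7 5 10 12]

Answer: 3 5 6 7 6 10 7 5 10 12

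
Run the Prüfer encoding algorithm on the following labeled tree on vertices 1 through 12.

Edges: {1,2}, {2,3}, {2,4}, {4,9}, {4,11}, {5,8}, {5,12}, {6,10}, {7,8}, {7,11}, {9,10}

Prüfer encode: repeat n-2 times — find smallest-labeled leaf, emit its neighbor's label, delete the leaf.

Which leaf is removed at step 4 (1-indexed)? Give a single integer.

Answer: 6

Derivation:
Step 1: current leaves = {1,3,6,12}. Remove leaf 1 (neighbor: 2).
Step 2: current leaves = {3,6,12}. Remove leaf 3 (neighbor: 2).
Step 3: current leaves = {2,6,12}. Remove leaf 2 (neighbor: 4).
Step 4: current leaves = {6,12}. Remove leaf 6 (neighbor: 10).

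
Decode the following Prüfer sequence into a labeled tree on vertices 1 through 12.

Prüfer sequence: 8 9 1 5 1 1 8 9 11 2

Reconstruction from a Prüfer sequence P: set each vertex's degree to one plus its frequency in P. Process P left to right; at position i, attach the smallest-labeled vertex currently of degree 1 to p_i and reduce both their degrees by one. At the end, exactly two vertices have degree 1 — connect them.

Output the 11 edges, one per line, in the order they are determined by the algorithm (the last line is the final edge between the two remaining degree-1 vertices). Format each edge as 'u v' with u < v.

Initial degrees: {1:4, 2:2, 3:1, 4:1, 5:2, 6:1, 7:1, 8:3, 9:3, 10:1, 11:2, 12:1}
Step 1: smallest deg-1 vertex = 3, p_1 = 8. Add edge {3,8}. Now deg[3]=0, deg[8]=2.
Step 2: smallest deg-1 vertex = 4, p_2 = 9. Add edge {4,9}. Now deg[4]=0, deg[9]=2.
Step 3: smallest deg-1 vertex = 6, p_3 = 1. Add edge {1,6}. Now deg[6]=0, deg[1]=3.
Step 4: smallest deg-1 vertex = 7, p_4 = 5. Add edge {5,7}. Now deg[7]=0, deg[5]=1.
Step 5: smallest deg-1 vertex = 5, p_5 = 1. Add edge {1,5}. Now deg[5]=0, deg[1]=2.
Step 6: smallest deg-1 vertex = 10, p_6 = 1. Add edge {1,10}. Now deg[10]=0, deg[1]=1.
Step 7: smallest deg-1 vertex = 1, p_7 = 8. Add edge {1,8}. Now deg[1]=0, deg[8]=1.
Step 8: smallest deg-1 vertex = 8, p_8 = 9. Add edge {8,9}. Now deg[8]=0, deg[9]=1.
Step 9: smallest deg-1 vertex = 9, p_9 = 11. Add edge {9,11}. Now deg[9]=0, deg[11]=1.
Step 10: smallest deg-1 vertex = 11, p_10 = 2. Add edge {2,11}. Now deg[11]=0, deg[2]=1.
Final: two remaining deg-1 vertices are 2, 12. Add edge {2,12}.

Answer: 3 8
4 9
1 6
5 7
1 5
1 10
1 8
8 9
9 11
2 11
2 12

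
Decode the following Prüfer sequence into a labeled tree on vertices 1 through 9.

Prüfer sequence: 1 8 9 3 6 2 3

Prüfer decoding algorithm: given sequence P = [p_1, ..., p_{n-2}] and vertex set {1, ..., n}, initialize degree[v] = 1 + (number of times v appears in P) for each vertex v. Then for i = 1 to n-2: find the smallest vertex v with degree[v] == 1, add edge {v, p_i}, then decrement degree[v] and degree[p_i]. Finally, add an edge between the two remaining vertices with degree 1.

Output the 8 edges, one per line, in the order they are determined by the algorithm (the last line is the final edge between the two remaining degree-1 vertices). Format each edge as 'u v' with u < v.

Answer: 1 4
1 8
5 9
3 7
6 8
2 6
2 3
3 9

Derivation:
Initial degrees: {1:2, 2:2, 3:3, 4:1, 5:1, 6:2, 7:1, 8:2, 9:2}
Step 1: smallest deg-1 vertex = 4, p_1 = 1. Add edge {1,4}. Now deg[4]=0, deg[1]=1.
Step 2: smallest deg-1 vertex = 1, p_2 = 8. Add edge {1,8}. Now deg[1]=0, deg[8]=1.
Step 3: smallest deg-1 vertex = 5, p_3 = 9. Add edge {5,9}. Now deg[5]=0, deg[9]=1.
Step 4: smallest deg-1 vertex = 7, p_4 = 3. Add edge {3,7}. Now deg[7]=0, deg[3]=2.
Step 5: smallest deg-1 vertex = 8, p_5 = 6. Add edge {6,8}. Now deg[8]=0, deg[6]=1.
Step 6: smallest deg-1 vertex = 6, p_6 = 2. Add edge {2,6}. Now deg[6]=0, deg[2]=1.
Step 7: smallest deg-1 vertex = 2, p_7 = 3. Add edge {2,3}. Now deg[2]=0, deg[3]=1.
Final: two remaining deg-1 vertices are 3, 9. Add edge {3,9}.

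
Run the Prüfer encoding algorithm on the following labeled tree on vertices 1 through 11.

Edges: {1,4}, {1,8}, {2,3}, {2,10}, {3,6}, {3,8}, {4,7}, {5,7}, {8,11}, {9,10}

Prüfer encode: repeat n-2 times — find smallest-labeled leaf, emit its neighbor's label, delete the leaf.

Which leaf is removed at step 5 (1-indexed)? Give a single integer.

Answer: 1

Derivation:
Step 1: current leaves = {5,6,9,11}. Remove leaf 5 (neighbor: 7).
Step 2: current leaves = {6,7,9,11}. Remove leaf 6 (neighbor: 3).
Step 3: current leaves = {7,9,11}. Remove leaf 7 (neighbor: 4).
Step 4: current leaves = {4,9,11}. Remove leaf 4 (neighbor: 1).
Step 5: current leaves = {1,9,11}. Remove leaf 1 (neighbor: 8).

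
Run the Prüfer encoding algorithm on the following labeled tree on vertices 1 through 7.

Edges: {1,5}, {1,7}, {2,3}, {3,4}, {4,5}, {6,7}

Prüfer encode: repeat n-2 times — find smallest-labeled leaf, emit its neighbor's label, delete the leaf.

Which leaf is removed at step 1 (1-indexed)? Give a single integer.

Step 1: current leaves = {2,6}. Remove leaf 2 (neighbor: 3).

Answer: 2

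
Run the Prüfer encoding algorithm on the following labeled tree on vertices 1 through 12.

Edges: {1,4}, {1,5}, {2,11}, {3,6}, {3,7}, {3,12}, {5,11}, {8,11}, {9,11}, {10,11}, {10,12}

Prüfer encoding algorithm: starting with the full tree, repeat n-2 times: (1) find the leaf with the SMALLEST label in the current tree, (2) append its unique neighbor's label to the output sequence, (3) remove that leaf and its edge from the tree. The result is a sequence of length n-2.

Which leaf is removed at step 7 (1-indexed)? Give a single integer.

Step 1: current leaves = {2,4,6,7,8,9}. Remove leaf 2 (neighbor: 11).
Step 2: current leaves = {4,6,7,8,9}. Remove leaf 4 (neighbor: 1).
Step 3: current leaves = {1,6,7,8,9}. Remove leaf 1 (neighbor: 5).
Step 4: current leaves = {5,6,7,8,9}. Remove leaf 5 (neighbor: 11).
Step 5: current leaves = {6,7,8,9}. Remove leaf 6 (neighbor: 3).
Step 6: current leaves = {7,8,9}. Remove leaf 7 (neighbor: 3).
Step 7: current leaves = {3,8,9}. Remove leaf 3 (neighbor: 12).

Answer: 3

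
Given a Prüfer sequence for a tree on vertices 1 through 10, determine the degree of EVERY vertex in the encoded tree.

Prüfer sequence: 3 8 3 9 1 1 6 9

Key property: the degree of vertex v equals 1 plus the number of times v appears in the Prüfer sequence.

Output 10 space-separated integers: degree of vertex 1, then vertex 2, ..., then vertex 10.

p_1 = 3: count[3] becomes 1
p_2 = 8: count[8] becomes 1
p_3 = 3: count[3] becomes 2
p_4 = 9: count[9] becomes 1
p_5 = 1: count[1] becomes 1
p_6 = 1: count[1] becomes 2
p_7 = 6: count[6] becomes 1
p_8 = 9: count[9] becomes 2
Degrees (1 + count): deg[1]=1+2=3, deg[2]=1+0=1, deg[3]=1+2=3, deg[4]=1+0=1, deg[5]=1+0=1, deg[6]=1+1=2, deg[7]=1+0=1, deg[8]=1+1=2, deg[9]=1+2=3, deg[10]=1+0=1

Answer: 3 1 3 1 1 2 1 2 3 1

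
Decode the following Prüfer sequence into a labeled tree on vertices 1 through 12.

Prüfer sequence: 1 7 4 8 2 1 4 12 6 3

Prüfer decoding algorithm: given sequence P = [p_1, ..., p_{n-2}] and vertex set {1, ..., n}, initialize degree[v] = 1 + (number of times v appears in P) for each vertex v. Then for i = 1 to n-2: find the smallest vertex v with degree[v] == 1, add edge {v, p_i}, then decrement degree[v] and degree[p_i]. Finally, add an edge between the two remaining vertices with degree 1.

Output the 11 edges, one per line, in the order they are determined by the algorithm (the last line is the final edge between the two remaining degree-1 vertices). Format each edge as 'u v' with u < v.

Answer: 1 5
7 9
4 7
8 10
2 8
1 2
1 4
4 12
6 11
3 6
3 12

Derivation:
Initial degrees: {1:3, 2:2, 3:2, 4:3, 5:1, 6:2, 7:2, 8:2, 9:1, 10:1, 11:1, 12:2}
Step 1: smallest deg-1 vertex = 5, p_1 = 1. Add edge {1,5}. Now deg[5]=0, deg[1]=2.
Step 2: smallest deg-1 vertex = 9, p_2 = 7. Add edge {7,9}. Now deg[9]=0, deg[7]=1.
Step 3: smallest deg-1 vertex = 7, p_3 = 4. Add edge {4,7}. Now deg[7]=0, deg[4]=2.
Step 4: smallest deg-1 vertex = 10, p_4 = 8. Add edge {8,10}. Now deg[10]=0, deg[8]=1.
Step 5: smallest deg-1 vertex = 8, p_5 = 2. Add edge {2,8}. Now deg[8]=0, deg[2]=1.
Step 6: smallest deg-1 vertex = 2, p_6 = 1. Add edge {1,2}. Now deg[2]=0, deg[1]=1.
Step 7: smallest deg-1 vertex = 1, p_7 = 4. Add edge {1,4}. Now deg[1]=0, deg[4]=1.
Step 8: smallest deg-1 vertex = 4, p_8 = 12. Add edge {4,12}. Now deg[4]=0, deg[12]=1.
Step 9: smallest deg-1 vertex = 11, p_9 = 6. Add edge {6,11}. Now deg[11]=0, deg[6]=1.
Step 10: smallest deg-1 vertex = 6, p_10 = 3. Add edge {3,6}. Now deg[6]=0, deg[3]=1.
Final: two remaining deg-1 vertices are 3, 12. Add edge {3,12}.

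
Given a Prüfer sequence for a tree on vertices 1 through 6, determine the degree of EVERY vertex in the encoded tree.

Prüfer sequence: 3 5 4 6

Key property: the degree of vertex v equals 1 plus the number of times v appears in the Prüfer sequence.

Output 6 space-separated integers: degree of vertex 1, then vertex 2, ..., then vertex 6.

p_1 = 3: count[3] becomes 1
p_2 = 5: count[5] becomes 1
p_3 = 4: count[4] becomes 1
p_4 = 6: count[6] becomes 1
Degrees (1 + count): deg[1]=1+0=1, deg[2]=1+0=1, deg[3]=1+1=2, deg[4]=1+1=2, deg[5]=1+1=2, deg[6]=1+1=2

Answer: 1 1 2 2 2 2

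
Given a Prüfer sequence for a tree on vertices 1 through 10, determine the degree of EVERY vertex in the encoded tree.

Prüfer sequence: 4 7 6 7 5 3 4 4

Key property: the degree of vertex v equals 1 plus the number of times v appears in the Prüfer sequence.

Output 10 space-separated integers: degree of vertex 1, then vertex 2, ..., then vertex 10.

p_1 = 4: count[4] becomes 1
p_2 = 7: count[7] becomes 1
p_3 = 6: count[6] becomes 1
p_4 = 7: count[7] becomes 2
p_5 = 5: count[5] becomes 1
p_6 = 3: count[3] becomes 1
p_7 = 4: count[4] becomes 2
p_8 = 4: count[4] becomes 3
Degrees (1 + count): deg[1]=1+0=1, deg[2]=1+0=1, deg[3]=1+1=2, deg[4]=1+3=4, deg[5]=1+1=2, deg[6]=1+1=2, deg[7]=1+2=3, deg[8]=1+0=1, deg[9]=1+0=1, deg[10]=1+0=1

Answer: 1 1 2 4 2 2 3 1 1 1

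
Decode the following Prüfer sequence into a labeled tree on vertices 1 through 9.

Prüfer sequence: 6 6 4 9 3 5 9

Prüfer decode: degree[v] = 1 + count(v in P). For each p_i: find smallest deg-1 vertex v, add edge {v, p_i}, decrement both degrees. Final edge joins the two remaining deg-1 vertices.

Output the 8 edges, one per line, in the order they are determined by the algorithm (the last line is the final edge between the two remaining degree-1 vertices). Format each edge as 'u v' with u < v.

Initial degrees: {1:1, 2:1, 3:2, 4:2, 5:2, 6:3, 7:1, 8:1, 9:3}
Step 1: smallest deg-1 vertex = 1, p_1 = 6. Add edge {1,6}. Now deg[1]=0, deg[6]=2.
Step 2: smallest deg-1 vertex = 2, p_2 = 6. Add edge {2,6}. Now deg[2]=0, deg[6]=1.
Step 3: smallest deg-1 vertex = 6, p_3 = 4. Add edge {4,6}. Now deg[6]=0, deg[4]=1.
Step 4: smallest deg-1 vertex = 4, p_4 = 9. Add edge {4,9}. Now deg[4]=0, deg[9]=2.
Step 5: smallest deg-1 vertex = 7, p_5 = 3. Add edge {3,7}. Now deg[7]=0, deg[3]=1.
Step 6: smallest deg-1 vertex = 3, p_6 = 5. Add edge {3,5}. Now deg[3]=0, deg[5]=1.
Step 7: smallest deg-1 vertex = 5, p_7 = 9. Add edge {5,9}. Now deg[5]=0, deg[9]=1.
Final: two remaining deg-1 vertices are 8, 9. Add edge {8,9}.

Answer: 1 6
2 6
4 6
4 9
3 7
3 5
5 9
8 9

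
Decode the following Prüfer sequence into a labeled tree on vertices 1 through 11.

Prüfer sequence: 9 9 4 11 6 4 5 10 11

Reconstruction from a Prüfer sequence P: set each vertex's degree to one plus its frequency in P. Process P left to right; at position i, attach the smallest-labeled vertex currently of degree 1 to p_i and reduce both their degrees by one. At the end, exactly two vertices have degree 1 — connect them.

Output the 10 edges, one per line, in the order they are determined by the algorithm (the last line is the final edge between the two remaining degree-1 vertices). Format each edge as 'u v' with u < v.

Answer: 1 9
2 9
3 4
7 11
6 8
4 6
4 5
5 10
9 11
10 11

Derivation:
Initial degrees: {1:1, 2:1, 3:1, 4:3, 5:2, 6:2, 7:1, 8:1, 9:3, 10:2, 11:3}
Step 1: smallest deg-1 vertex = 1, p_1 = 9. Add edge {1,9}. Now deg[1]=0, deg[9]=2.
Step 2: smallest deg-1 vertex = 2, p_2 = 9. Add edge {2,9}. Now deg[2]=0, deg[9]=1.
Step 3: smallest deg-1 vertex = 3, p_3 = 4. Add edge {3,4}. Now deg[3]=0, deg[4]=2.
Step 4: smallest deg-1 vertex = 7, p_4 = 11. Add edge {7,11}. Now deg[7]=0, deg[11]=2.
Step 5: smallest deg-1 vertex = 8, p_5 = 6. Add edge {6,8}. Now deg[8]=0, deg[6]=1.
Step 6: smallest deg-1 vertex = 6, p_6 = 4. Add edge {4,6}. Now deg[6]=0, deg[4]=1.
Step 7: smallest deg-1 vertex = 4, p_7 = 5. Add edge {4,5}. Now deg[4]=0, deg[5]=1.
Step 8: smallest deg-1 vertex = 5, p_8 = 10. Add edge {5,10}. Now deg[5]=0, deg[10]=1.
Step 9: smallest deg-1 vertex = 9, p_9 = 11. Add edge {9,11}. Now deg[9]=0, deg[11]=1.
Final: two remaining deg-1 vertices are 10, 11. Add edge {10,11}.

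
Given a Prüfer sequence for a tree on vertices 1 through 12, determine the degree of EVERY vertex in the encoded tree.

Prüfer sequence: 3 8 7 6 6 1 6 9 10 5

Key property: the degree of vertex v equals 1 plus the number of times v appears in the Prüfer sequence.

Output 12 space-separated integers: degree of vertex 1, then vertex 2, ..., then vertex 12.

Answer: 2 1 2 1 2 4 2 2 2 2 1 1

Derivation:
p_1 = 3: count[3] becomes 1
p_2 = 8: count[8] becomes 1
p_3 = 7: count[7] becomes 1
p_4 = 6: count[6] becomes 1
p_5 = 6: count[6] becomes 2
p_6 = 1: count[1] becomes 1
p_7 = 6: count[6] becomes 3
p_8 = 9: count[9] becomes 1
p_9 = 10: count[10] becomes 1
p_10 = 5: count[5] becomes 1
Degrees (1 + count): deg[1]=1+1=2, deg[2]=1+0=1, deg[3]=1+1=2, deg[4]=1+0=1, deg[5]=1+1=2, deg[6]=1+3=4, deg[7]=1+1=2, deg[8]=1+1=2, deg[9]=1+1=2, deg[10]=1+1=2, deg[11]=1+0=1, deg[12]=1+0=1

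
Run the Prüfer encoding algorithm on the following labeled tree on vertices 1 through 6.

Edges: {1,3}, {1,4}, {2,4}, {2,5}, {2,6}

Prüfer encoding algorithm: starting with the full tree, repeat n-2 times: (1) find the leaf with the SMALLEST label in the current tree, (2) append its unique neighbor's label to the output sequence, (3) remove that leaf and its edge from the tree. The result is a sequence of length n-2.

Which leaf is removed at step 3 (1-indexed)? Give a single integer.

Answer: 4

Derivation:
Step 1: current leaves = {3,5,6}. Remove leaf 3 (neighbor: 1).
Step 2: current leaves = {1,5,6}. Remove leaf 1 (neighbor: 4).
Step 3: current leaves = {4,5,6}. Remove leaf 4 (neighbor: 2).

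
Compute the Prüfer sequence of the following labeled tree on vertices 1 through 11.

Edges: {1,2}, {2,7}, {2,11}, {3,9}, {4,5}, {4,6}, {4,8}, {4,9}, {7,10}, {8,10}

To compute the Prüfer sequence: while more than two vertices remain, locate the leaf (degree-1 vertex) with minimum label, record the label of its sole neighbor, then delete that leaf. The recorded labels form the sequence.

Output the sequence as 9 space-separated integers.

Step 1: leaves = {1,3,5,6,11}. Remove smallest leaf 1, emit neighbor 2.
Step 2: leaves = {3,5,6,11}. Remove smallest leaf 3, emit neighbor 9.
Step 3: leaves = {5,6,9,11}. Remove smallest leaf 5, emit neighbor 4.
Step 4: leaves = {6,9,11}. Remove smallest leaf 6, emit neighbor 4.
Step 5: leaves = {9,11}. Remove smallest leaf 9, emit neighbor 4.
Step 6: leaves = {4,11}. Remove smallest leaf 4, emit neighbor 8.
Step 7: leaves = {8,11}. Remove smallest leaf 8, emit neighbor 10.
Step 8: leaves = {10,11}. Remove smallest leaf 10, emit neighbor 7.
Step 9: leaves = {7,11}. Remove smallest leaf 7, emit neighbor 2.
Done: 2 vertices remain (2, 11). Sequence = [2 9 4 4 4 8 10 7 2]

Answer: 2 9 4 4 4 8 10 7 2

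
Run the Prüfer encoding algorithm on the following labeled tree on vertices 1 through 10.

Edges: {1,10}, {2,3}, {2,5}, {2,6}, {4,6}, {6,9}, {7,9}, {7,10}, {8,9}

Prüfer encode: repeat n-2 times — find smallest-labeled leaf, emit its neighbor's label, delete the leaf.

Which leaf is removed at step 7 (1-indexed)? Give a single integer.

Step 1: current leaves = {1,3,4,5,8}. Remove leaf 1 (neighbor: 10).
Step 2: current leaves = {3,4,5,8,10}. Remove leaf 3 (neighbor: 2).
Step 3: current leaves = {4,5,8,10}. Remove leaf 4 (neighbor: 6).
Step 4: current leaves = {5,8,10}. Remove leaf 5 (neighbor: 2).
Step 5: current leaves = {2,8,10}. Remove leaf 2 (neighbor: 6).
Step 6: current leaves = {6,8,10}. Remove leaf 6 (neighbor: 9).
Step 7: current leaves = {8,10}. Remove leaf 8 (neighbor: 9).

Answer: 8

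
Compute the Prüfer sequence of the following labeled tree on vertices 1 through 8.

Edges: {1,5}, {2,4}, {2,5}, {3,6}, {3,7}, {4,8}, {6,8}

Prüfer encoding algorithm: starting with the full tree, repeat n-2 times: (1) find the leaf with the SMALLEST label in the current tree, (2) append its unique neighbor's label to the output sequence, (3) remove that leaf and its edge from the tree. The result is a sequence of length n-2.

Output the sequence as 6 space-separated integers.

Answer: 5 2 4 8 3 6

Derivation:
Step 1: leaves = {1,7}. Remove smallest leaf 1, emit neighbor 5.
Step 2: leaves = {5,7}. Remove smallest leaf 5, emit neighbor 2.
Step 3: leaves = {2,7}. Remove smallest leaf 2, emit neighbor 4.
Step 4: leaves = {4,7}. Remove smallest leaf 4, emit neighbor 8.
Step 5: leaves = {7,8}. Remove smallest leaf 7, emit neighbor 3.
Step 6: leaves = {3,8}. Remove smallest leaf 3, emit neighbor 6.
Done: 2 vertices remain (6, 8). Sequence = [5 2 4 8 3 6]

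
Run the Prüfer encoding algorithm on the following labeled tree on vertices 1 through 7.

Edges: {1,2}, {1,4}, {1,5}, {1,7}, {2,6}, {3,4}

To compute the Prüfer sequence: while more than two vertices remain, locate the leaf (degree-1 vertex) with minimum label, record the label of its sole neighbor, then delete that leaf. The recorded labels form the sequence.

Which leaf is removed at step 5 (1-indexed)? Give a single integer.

Step 1: current leaves = {3,5,6,7}. Remove leaf 3 (neighbor: 4).
Step 2: current leaves = {4,5,6,7}. Remove leaf 4 (neighbor: 1).
Step 3: current leaves = {5,6,7}. Remove leaf 5 (neighbor: 1).
Step 4: current leaves = {6,7}. Remove leaf 6 (neighbor: 2).
Step 5: current leaves = {2,7}. Remove leaf 2 (neighbor: 1).

Answer: 2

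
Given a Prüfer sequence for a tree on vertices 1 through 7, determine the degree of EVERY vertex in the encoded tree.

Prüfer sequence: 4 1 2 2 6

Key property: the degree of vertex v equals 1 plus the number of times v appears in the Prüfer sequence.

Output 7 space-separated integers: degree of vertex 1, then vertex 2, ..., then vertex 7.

Answer: 2 3 1 2 1 2 1

Derivation:
p_1 = 4: count[4] becomes 1
p_2 = 1: count[1] becomes 1
p_3 = 2: count[2] becomes 1
p_4 = 2: count[2] becomes 2
p_5 = 6: count[6] becomes 1
Degrees (1 + count): deg[1]=1+1=2, deg[2]=1+2=3, deg[3]=1+0=1, deg[4]=1+1=2, deg[5]=1+0=1, deg[6]=1+1=2, deg[7]=1+0=1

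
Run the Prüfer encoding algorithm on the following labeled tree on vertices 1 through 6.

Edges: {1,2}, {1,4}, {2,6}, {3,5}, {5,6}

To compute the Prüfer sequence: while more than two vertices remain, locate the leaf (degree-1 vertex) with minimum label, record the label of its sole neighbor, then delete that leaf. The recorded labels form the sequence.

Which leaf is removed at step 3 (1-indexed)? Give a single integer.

Answer: 1

Derivation:
Step 1: current leaves = {3,4}. Remove leaf 3 (neighbor: 5).
Step 2: current leaves = {4,5}. Remove leaf 4 (neighbor: 1).
Step 3: current leaves = {1,5}. Remove leaf 1 (neighbor: 2).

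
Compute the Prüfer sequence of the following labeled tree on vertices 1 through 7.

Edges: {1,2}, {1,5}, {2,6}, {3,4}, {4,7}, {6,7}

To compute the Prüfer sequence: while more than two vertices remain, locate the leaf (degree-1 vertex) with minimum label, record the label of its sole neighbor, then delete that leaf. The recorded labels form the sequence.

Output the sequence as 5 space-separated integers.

Step 1: leaves = {3,5}. Remove smallest leaf 3, emit neighbor 4.
Step 2: leaves = {4,5}. Remove smallest leaf 4, emit neighbor 7.
Step 3: leaves = {5,7}. Remove smallest leaf 5, emit neighbor 1.
Step 4: leaves = {1,7}. Remove smallest leaf 1, emit neighbor 2.
Step 5: leaves = {2,7}. Remove smallest leaf 2, emit neighbor 6.
Done: 2 vertices remain (6, 7). Sequence = [4 7 1 2 6]

Answer: 4 7 1 2 6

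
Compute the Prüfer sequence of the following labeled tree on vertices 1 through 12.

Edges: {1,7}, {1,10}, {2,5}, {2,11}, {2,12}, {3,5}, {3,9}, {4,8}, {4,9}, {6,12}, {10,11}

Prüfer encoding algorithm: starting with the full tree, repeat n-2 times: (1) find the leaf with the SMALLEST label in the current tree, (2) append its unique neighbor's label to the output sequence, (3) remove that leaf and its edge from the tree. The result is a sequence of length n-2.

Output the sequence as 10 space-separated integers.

Step 1: leaves = {6,7,8}. Remove smallest leaf 6, emit neighbor 12.
Step 2: leaves = {7,8,12}. Remove smallest leaf 7, emit neighbor 1.
Step 3: leaves = {1,8,12}. Remove smallest leaf 1, emit neighbor 10.
Step 4: leaves = {8,10,12}. Remove smallest leaf 8, emit neighbor 4.
Step 5: leaves = {4,10,12}. Remove smallest leaf 4, emit neighbor 9.
Step 6: leaves = {9,10,12}. Remove smallest leaf 9, emit neighbor 3.
Step 7: leaves = {3,10,12}. Remove smallest leaf 3, emit neighbor 5.
Step 8: leaves = {5,10,12}. Remove smallest leaf 5, emit neighbor 2.
Step 9: leaves = {10,12}. Remove smallest leaf 10, emit neighbor 11.
Step 10: leaves = {11,12}. Remove smallest leaf 11, emit neighbor 2.
Done: 2 vertices remain (2, 12). Sequence = [12 1 10 4 9 3 5 2 11 2]

Answer: 12 1 10 4 9 3 5 2 11 2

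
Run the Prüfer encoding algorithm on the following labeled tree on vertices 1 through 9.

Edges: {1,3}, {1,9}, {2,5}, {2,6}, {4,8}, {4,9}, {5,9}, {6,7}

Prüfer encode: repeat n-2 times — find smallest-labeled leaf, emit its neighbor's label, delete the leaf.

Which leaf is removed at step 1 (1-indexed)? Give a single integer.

Answer: 3

Derivation:
Step 1: current leaves = {3,7,8}. Remove leaf 3 (neighbor: 1).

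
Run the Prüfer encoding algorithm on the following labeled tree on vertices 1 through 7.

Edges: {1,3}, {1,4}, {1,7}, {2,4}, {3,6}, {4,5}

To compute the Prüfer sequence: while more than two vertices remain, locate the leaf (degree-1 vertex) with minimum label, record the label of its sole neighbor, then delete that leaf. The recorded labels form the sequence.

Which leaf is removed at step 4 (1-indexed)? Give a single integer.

Answer: 6

Derivation:
Step 1: current leaves = {2,5,6,7}. Remove leaf 2 (neighbor: 4).
Step 2: current leaves = {5,6,7}. Remove leaf 5 (neighbor: 4).
Step 3: current leaves = {4,6,7}. Remove leaf 4 (neighbor: 1).
Step 4: current leaves = {6,7}. Remove leaf 6 (neighbor: 3).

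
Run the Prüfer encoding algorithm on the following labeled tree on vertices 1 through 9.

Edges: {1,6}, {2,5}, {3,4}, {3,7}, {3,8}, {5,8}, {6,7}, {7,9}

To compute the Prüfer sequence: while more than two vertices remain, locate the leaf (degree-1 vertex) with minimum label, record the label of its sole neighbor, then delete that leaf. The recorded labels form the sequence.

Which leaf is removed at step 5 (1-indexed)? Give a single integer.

Answer: 6

Derivation:
Step 1: current leaves = {1,2,4,9}. Remove leaf 1 (neighbor: 6).
Step 2: current leaves = {2,4,6,9}. Remove leaf 2 (neighbor: 5).
Step 3: current leaves = {4,5,6,9}. Remove leaf 4 (neighbor: 3).
Step 4: current leaves = {5,6,9}. Remove leaf 5 (neighbor: 8).
Step 5: current leaves = {6,8,9}. Remove leaf 6 (neighbor: 7).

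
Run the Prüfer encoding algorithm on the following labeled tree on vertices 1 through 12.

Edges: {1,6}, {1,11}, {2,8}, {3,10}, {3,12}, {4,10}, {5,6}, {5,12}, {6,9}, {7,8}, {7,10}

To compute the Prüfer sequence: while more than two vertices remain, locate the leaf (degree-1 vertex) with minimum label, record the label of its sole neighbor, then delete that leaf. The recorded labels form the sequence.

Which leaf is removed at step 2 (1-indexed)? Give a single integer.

Step 1: current leaves = {2,4,9,11}. Remove leaf 2 (neighbor: 8).
Step 2: current leaves = {4,8,9,11}. Remove leaf 4 (neighbor: 10).

Answer: 4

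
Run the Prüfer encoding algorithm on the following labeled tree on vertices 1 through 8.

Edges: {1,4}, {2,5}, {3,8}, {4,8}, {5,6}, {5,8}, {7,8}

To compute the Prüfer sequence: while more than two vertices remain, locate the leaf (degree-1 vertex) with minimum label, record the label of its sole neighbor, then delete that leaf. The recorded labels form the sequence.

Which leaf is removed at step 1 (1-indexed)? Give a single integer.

Step 1: current leaves = {1,2,3,6,7}. Remove leaf 1 (neighbor: 4).

Answer: 1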